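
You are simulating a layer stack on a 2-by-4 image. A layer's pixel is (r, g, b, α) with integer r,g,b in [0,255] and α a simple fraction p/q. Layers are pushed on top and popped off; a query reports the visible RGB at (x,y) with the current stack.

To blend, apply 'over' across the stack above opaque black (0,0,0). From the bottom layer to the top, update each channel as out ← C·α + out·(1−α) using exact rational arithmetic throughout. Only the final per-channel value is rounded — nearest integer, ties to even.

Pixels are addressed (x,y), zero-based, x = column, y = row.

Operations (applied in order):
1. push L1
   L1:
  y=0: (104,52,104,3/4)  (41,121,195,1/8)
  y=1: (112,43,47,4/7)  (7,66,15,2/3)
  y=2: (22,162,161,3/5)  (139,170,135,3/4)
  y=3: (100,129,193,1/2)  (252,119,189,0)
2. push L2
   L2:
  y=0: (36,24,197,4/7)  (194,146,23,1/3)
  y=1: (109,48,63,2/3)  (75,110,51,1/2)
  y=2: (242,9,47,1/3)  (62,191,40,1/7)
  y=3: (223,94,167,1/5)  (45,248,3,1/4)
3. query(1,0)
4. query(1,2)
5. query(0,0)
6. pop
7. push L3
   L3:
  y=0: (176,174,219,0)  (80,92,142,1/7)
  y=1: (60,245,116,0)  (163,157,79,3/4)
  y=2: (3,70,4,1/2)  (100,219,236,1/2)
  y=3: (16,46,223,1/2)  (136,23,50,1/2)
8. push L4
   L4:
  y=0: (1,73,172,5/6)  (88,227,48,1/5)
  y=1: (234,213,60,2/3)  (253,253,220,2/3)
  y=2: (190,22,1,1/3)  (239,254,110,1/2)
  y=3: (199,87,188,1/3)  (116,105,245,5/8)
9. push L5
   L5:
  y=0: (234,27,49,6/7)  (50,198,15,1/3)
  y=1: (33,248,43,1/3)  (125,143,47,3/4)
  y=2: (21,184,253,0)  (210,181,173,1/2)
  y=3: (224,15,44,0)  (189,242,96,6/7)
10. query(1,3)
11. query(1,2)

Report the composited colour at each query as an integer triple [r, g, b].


(1,0) stack=L1,L2; from [0,0,0]:
L1 α=1/8: [41/8, 121/8, 195/8]
L2 α=1/3: [817/12, 235/4, 287/12]
→ [68, 59, 24]

at x=1,y=2 over L1,L2:
after L1 α=3/4: [417/4, 255/2, 405/4]
after L2 α=1/7: [1375/14, 956/7, 185/2]
= [98, 137, 92]

query (0,0) [L1,L2] — begin 0,0,0
after L1 α=3/4: [78, 39, 78]
after L2 α=4/7: [54, 213/7, 146]
rounded: [54, 30, 146]

query (1,3) [L1,L3,L4,L5] — begin 0,0,0
L1 α=0: [0, 0, 0]
L3 α=1/2: [68, 23/2, 25]
L4 α=5/8: [98, 1119/16, 325/2]
L5 α=6/7: [176, 24351/112, 211/2]
rounded: [176, 217, 106]

(1,2) stack=L1,L3,L4,L5; from [0,0,0]:
+L1 (α=3/4) → [417/4, 255/2, 405/4]
+L3 (α=1/2) → [817/8, 693/4, 1349/8]
+L4 (α=1/2) → [2729/16, 1709/8, 2229/16]
+L5 (α=1/2) → [6089/32, 3157/16, 4997/32]
→ [190, 197, 156]


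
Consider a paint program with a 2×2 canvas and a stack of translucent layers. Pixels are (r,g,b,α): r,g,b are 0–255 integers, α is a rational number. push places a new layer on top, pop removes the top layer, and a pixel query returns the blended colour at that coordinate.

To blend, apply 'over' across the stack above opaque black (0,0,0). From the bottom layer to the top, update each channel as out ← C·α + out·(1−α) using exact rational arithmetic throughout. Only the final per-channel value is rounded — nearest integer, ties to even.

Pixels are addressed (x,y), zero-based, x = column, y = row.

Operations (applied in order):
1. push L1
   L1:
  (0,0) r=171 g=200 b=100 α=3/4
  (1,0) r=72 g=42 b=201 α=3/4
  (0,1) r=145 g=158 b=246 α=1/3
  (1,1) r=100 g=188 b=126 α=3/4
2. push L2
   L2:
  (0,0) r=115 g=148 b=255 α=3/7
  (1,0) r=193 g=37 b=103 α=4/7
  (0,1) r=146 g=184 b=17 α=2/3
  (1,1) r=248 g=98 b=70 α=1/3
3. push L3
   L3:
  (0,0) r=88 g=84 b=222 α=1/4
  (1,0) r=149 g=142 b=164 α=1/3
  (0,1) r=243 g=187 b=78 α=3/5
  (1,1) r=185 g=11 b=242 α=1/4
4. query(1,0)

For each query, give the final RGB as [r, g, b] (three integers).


query (1,0) [L1,L2,L3] — begin 0,0,0
L1 α=3/4: [54, 63/2, 603/4]
L2 α=4/7: [934/7, 485/14, 3457/28]
L3 α=1/3: [2911/21, 493/7, 5753/42]
rounded: [139, 70, 137]


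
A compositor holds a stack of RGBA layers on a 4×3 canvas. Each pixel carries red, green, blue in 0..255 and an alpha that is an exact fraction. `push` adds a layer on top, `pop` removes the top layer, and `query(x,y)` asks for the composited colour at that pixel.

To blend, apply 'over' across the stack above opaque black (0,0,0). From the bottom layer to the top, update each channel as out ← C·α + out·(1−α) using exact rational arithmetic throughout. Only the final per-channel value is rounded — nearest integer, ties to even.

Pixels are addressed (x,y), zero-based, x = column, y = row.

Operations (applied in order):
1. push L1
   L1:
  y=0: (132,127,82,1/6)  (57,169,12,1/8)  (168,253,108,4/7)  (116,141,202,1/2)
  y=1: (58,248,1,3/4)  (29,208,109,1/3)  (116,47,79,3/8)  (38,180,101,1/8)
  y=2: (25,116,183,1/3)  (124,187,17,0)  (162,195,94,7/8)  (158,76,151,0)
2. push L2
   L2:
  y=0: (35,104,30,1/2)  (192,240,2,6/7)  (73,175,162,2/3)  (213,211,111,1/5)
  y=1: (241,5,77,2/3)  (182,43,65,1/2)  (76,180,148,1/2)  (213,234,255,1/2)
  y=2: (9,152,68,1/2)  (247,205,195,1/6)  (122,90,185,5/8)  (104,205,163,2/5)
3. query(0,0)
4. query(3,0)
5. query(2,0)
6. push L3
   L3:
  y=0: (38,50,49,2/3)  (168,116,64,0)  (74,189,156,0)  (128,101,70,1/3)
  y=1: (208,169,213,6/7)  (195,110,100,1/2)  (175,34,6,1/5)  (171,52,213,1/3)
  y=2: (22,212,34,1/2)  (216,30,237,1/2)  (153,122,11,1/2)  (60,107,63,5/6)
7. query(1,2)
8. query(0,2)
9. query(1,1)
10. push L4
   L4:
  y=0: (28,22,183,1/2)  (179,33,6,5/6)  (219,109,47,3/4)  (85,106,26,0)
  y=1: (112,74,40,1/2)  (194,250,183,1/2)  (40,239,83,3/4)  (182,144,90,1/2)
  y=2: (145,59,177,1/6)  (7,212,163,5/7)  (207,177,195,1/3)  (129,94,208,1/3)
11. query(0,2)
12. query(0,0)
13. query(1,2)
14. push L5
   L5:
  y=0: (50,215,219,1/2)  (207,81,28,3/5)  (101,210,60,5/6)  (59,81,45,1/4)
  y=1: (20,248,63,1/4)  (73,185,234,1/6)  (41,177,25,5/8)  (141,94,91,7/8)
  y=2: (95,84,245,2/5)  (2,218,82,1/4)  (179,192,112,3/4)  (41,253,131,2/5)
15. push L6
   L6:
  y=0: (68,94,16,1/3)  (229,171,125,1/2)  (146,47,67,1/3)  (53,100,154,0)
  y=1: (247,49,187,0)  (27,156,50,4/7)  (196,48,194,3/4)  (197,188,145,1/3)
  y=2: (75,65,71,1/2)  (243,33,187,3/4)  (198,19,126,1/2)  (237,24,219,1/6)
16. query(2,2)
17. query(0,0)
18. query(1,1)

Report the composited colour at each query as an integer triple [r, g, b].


(0,0) stack=L1,L2; from [0,0,0]:
after L1 α=1/6: [22, 127/6, 41/3]
after L2 α=1/2: [57/2, 751/12, 131/6]
→ [28, 63, 22]

(3,0) stack=L1,L2; from [0,0,0]:
after L1 α=1/2: [58, 141/2, 101]
after L2 α=1/5: [89, 493/5, 103]
= [89, 99, 103]

at x=2,y=0 over L1,L2:
L1 α=4/7: [96, 1012/7, 432/7]
L2 α=2/3: [242/3, 1154/7, 900/7]
→ [81, 165, 129]

query (1,2) [L1,L2,L3] — begin 0,0,0
after L1 α=0: [0, 0, 0]
after L2 α=1/6: [247/6, 205/6, 65/2]
after L3 α=1/2: [1543/12, 385/12, 539/4]
= [129, 32, 135]

at x=0,y=2 over L1,L2,L3:
+L1 (α=1/3) → [25/3, 116/3, 61]
+L2 (α=1/2) → [26/3, 286/3, 129/2]
+L3 (α=1/2) → [46/3, 461/3, 197/4]
rounded: [15, 154, 49]

query (1,1) [L1,L2,L3] — begin 0,0,0
+L1 (α=1/3) → [29/3, 208/3, 109/3]
+L2 (α=1/2) → [575/6, 337/6, 152/3]
+L3 (α=1/2) → [1745/12, 997/12, 226/3]
→ [145, 83, 75]

(0,2) stack=L1,L2,L3,L4; from [0,0,0]:
after L1 α=1/3: [25/3, 116/3, 61]
after L2 α=1/2: [26/3, 286/3, 129/2]
after L3 α=1/2: [46/3, 461/3, 197/4]
after L4 α=1/6: [665/18, 1241/9, 1693/24]
= [37, 138, 71]

(0,0) stack=L1,L2,L3,L4; from [0,0,0]:
L1 α=1/6: [22, 127/6, 41/3]
L2 α=1/2: [57/2, 751/12, 131/6]
L3 α=2/3: [209/6, 1951/36, 719/18]
L4 α=1/2: [377/12, 2743/72, 4013/36]
→ [31, 38, 111]

(1,2) stack=L1,L2,L3,L4; from [0,0,0]:
L1 α=0: [0, 0, 0]
L2 α=1/6: [247/6, 205/6, 65/2]
L3 α=1/2: [1543/12, 385/12, 539/4]
L4 α=5/7: [1753/42, 6745/42, 2169/14]
= [42, 161, 155]

(2,2) stack=L1,L2,L3,L4,L5,L6; from [0,0,0]:
after L1 α=7/8: [567/4, 1365/8, 329/4]
after L2 α=5/8: [4141/32, 7695/64, 4687/32]
after L3 α=1/2: [9037/64, 15503/128, 5039/64]
after L4 α=1/3: [15661/96, 26831/192, 11279/96]
after L5 α=3/4: [67213/384, 137423/768, 43535/384]
after L6 α=1/2: [143245/768, 152015/1536, 91919/768]
= [187, 99, 120]

at x=0,y=0 over L1,L2,L3,L4,L5,L6:
after L1 α=1/6: [22, 127/6, 41/3]
after L2 α=1/2: [57/2, 751/12, 131/6]
after L3 α=2/3: [209/6, 1951/36, 719/18]
after L4 α=1/2: [377/12, 2743/72, 4013/36]
after L5 α=1/2: [977/24, 18223/144, 11897/72]
after L6 α=1/3: [1793/36, 24991/216, 12473/108]
= [50, 116, 115]

at x=1,y=1 over L1,L2,L3,L4,L5,L6:
L1 α=1/3: [29/3, 208/3, 109/3]
L2 α=1/2: [575/6, 337/6, 152/3]
L3 α=1/2: [1745/12, 997/12, 226/3]
L4 α=1/2: [4073/24, 3997/24, 775/6]
L5 α=1/6: [22117/144, 24425/144, 5279/36]
L6 α=4/7: [27301/336, 54377/336, 1097/12]
= [81, 162, 91]


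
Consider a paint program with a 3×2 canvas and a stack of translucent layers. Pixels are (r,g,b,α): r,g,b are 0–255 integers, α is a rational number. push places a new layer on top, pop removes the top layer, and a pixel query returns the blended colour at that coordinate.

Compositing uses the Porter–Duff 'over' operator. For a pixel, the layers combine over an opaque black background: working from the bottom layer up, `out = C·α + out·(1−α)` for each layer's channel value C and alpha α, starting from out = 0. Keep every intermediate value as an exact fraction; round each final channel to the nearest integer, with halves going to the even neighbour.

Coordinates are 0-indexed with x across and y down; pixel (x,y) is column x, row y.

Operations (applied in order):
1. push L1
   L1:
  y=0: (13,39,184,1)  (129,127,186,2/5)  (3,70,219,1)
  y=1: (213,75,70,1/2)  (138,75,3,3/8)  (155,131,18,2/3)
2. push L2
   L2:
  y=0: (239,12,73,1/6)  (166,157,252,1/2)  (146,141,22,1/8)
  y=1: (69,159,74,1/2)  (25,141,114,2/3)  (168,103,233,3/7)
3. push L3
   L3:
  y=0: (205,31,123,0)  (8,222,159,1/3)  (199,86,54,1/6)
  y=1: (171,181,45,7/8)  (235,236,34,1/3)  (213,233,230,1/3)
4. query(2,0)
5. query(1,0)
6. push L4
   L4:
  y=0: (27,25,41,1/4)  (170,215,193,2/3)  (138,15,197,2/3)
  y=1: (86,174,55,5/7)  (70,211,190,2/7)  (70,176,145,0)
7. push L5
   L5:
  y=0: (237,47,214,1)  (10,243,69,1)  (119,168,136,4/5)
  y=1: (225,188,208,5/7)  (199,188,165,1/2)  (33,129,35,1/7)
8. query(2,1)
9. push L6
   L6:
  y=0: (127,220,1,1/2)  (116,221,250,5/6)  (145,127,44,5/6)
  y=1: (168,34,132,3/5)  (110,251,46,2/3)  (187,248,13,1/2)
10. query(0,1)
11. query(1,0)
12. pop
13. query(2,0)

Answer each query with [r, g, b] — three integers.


(2,0) stack=L1,L2,L3; from [0,0,0]:
+L1 (α=1) → [3, 70, 219]
+L2 (α=1/8) → [167/8, 631/8, 1555/8]
+L3 (α=1/6) → [809/16, 1281/16, 8207/48]
rounded: [51, 80, 171]

(1,0) stack=L1,L2,L3; from [0,0,0]:
L1 α=2/5: [258/5, 254/5, 372/5]
L2 α=1/2: [544/5, 1039/10, 816/5]
L3 α=1/3: [376/5, 2149/15, 809/5]
= [75, 143, 162]

(2,1) stack=L1,L2,L3,L4,L5; from [0,0,0]:
after L1 α=2/3: [310/3, 262/3, 12]
after L2 α=3/7: [2752/21, 1975/21, 747/7]
after L3 α=1/3: [9977/63, 8843/63, 3104/21]
after L4 α=0: [9977/63, 8843/63, 3104/21]
after L5 α=1/7: [20647/147, 20395/147, 6453/49]
→ [140, 139, 132]

at x=0,y=1 over L1,L2,L3,L4,L5,L6:
after L1 α=1/2: [213/2, 75/2, 35]
after L2 α=1/2: [351/4, 393/4, 109/2]
after L3 α=7/8: [5139/32, 5461/32, 739/16]
after L4 α=5/7: [1717/16, 19381/112, 2939/56]
after L5 α=5/7: [1531/8, 72021/392, 32059/196]
after L6 α=3/5: [3547/20, 92013/980, 70867/490]
rounded: [177, 94, 145]

(1,0) stack=L1,L2,L3,L4,L5,L6; from [0,0,0]:
L1 α=2/5: [258/5, 254/5, 372/5]
L2 α=1/2: [544/5, 1039/10, 816/5]
L3 α=1/3: [376/5, 2149/15, 809/5]
L4 α=2/3: [692/5, 8599/45, 913/5]
L5 α=1: [10, 243, 69]
L6 α=5/6: [295/3, 674/3, 1319/6]
rounded: [98, 225, 220]

at x=2,y=0 over L1,L2,L3,L4,L5:
L1 α=1: [3, 70, 219]
L2 α=1/8: [167/8, 631/8, 1555/8]
L3 α=1/6: [809/16, 1281/16, 8207/48]
L4 α=2/3: [5225/48, 587/16, 27119/144]
L5 α=4/5: [28073/240, 11339/80, 21091/144]
= [117, 142, 146]


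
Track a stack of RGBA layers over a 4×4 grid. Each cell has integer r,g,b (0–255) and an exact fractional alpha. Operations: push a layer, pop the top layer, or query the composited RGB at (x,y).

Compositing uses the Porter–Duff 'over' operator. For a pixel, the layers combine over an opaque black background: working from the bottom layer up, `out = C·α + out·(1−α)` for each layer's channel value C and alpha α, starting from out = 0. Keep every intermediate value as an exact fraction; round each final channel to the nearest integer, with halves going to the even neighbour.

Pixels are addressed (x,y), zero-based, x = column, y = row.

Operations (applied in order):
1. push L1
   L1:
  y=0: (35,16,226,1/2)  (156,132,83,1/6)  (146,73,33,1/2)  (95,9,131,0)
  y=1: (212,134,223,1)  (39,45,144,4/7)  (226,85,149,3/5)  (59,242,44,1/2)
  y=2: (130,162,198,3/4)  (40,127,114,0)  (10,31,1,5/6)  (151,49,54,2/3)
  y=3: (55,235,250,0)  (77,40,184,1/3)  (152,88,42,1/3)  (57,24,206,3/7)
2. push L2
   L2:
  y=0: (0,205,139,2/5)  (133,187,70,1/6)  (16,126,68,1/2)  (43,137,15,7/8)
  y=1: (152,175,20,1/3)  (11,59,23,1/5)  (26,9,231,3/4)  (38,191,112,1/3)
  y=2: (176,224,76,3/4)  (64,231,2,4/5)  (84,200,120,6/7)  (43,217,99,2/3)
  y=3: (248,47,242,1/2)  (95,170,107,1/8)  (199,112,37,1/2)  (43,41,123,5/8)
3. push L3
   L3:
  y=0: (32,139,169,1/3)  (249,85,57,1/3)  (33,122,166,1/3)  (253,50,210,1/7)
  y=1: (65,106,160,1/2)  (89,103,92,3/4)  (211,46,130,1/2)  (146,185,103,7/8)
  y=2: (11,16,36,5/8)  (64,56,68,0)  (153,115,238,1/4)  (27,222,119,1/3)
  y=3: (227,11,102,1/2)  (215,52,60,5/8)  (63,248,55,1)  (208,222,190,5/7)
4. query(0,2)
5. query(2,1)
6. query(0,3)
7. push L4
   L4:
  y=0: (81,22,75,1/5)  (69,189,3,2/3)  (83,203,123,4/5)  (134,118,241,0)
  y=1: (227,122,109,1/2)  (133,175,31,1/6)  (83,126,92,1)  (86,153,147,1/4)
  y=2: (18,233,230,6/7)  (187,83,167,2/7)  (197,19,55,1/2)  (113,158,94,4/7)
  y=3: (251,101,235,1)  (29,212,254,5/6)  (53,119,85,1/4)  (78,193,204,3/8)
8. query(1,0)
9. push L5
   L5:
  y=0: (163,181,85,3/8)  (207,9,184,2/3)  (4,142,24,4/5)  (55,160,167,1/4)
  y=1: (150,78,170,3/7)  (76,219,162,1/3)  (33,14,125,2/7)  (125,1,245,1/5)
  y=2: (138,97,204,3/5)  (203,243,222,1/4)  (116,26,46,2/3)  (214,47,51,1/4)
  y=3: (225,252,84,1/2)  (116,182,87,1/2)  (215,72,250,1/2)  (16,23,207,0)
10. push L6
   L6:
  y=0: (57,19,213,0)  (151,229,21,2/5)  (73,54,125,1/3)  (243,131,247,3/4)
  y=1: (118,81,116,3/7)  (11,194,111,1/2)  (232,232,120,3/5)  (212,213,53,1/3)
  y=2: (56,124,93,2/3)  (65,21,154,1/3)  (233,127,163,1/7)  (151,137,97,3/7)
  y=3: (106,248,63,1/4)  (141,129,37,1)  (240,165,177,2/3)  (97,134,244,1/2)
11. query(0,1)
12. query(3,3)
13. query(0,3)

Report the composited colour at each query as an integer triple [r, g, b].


(0,2) stack=L1,L2,L3; from [0,0,0]:
+L1 (α=3/4) → [195/2, 243/2, 297/2]
+L2 (α=3/4) → [1251/8, 1587/8, 753/8]
+L3 (α=5/8) → [4193/64, 5401/64, 3699/64]
rounded: [66, 84, 58]

at x=2,y=1 over L1,L2,L3:
+L1 (α=3/5) → [678/5, 51, 447/5]
+L2 (α=3/4) → [267/5, 39/2, 978/5]
+L3 (α=1/2) → [661/5, 131/4, 814/5]
= [132, 33, 163]

(0,3) stack=L1,L2,L3; from [0,0,0]:
after L1 α=0: [0, 0, 0]
after L2 α=1/2: [124, 47/2, 121]
after L3 α=1/2: [351/2, 69/4, 223/2]
= [176, 17, 112]

(1,0) stack=L1,L2,L3,L4; from [0,0,0]:
after L1 α=1/6: [26, 22, 83/6]
after L2 α=1/6: [263/6, 99/2, 835/36]
after L3 α=1/3: [1010/9, 184/3, 1861/54]
after L4 α=2/3: [2252/27, 1318/9, 2185/162]
= [83, 146, 13]

(0,1) stack=L1,L2,L3,L4,L5,L6; from [0,0,0]:
+L1 (α=1) → [212, 134, 223]
+L2 (α=1/3) → [192, 443/3, 466/3]
+L3 (α=1/2) → [257/2, 761/6, 473/3]
+L4 (α=1/2) → [711/4, 1493/12, 400/3]
+L5 (α=3/7) → [1161/7, 2195/21, 3130/21]
+L6 (α=3/7) → [7122/49, 13883/147, 19828/147]
rounded: [145, 94, 135]

(3,3) stack=L1,L2,L3,L4,L5,L6; from [0,0,0]:
+L1 (α=3/7) → [171/7, 72/7, 618/7]
+L2 (α=5/8) → [1009/28, 1651/56, 6159/56]
+L3 (α=5/7) → [15569/98, 32731/196, 32759/196]
+L4 (α=3/8) → [100777/784, 277139/1568, 283747/1568]
+L5 (α=0) → [100777/784, 277139/1568, 283747/1568]
+L6 (α=1/2) → [176825/1568, 487251/3136, 666339/3136]
= [113, 155, 212]

query (0,3) [L1,L2,L3,L4,L5,L6] — begin 0,0,0
after L1 α=0: [0, 0, 0]
after L2 α=1/2: [124, 47/2, 121]
after L3 α=1/2: [351/2, 69/4, 223/2]
after L4 α=1: [251, 101, 235]
after L5 α=1/2: [238, 353/2, 319/2]
after L6 α=1/4: [205, 1555/8, 1083/8]
→ [205, 194, 135]


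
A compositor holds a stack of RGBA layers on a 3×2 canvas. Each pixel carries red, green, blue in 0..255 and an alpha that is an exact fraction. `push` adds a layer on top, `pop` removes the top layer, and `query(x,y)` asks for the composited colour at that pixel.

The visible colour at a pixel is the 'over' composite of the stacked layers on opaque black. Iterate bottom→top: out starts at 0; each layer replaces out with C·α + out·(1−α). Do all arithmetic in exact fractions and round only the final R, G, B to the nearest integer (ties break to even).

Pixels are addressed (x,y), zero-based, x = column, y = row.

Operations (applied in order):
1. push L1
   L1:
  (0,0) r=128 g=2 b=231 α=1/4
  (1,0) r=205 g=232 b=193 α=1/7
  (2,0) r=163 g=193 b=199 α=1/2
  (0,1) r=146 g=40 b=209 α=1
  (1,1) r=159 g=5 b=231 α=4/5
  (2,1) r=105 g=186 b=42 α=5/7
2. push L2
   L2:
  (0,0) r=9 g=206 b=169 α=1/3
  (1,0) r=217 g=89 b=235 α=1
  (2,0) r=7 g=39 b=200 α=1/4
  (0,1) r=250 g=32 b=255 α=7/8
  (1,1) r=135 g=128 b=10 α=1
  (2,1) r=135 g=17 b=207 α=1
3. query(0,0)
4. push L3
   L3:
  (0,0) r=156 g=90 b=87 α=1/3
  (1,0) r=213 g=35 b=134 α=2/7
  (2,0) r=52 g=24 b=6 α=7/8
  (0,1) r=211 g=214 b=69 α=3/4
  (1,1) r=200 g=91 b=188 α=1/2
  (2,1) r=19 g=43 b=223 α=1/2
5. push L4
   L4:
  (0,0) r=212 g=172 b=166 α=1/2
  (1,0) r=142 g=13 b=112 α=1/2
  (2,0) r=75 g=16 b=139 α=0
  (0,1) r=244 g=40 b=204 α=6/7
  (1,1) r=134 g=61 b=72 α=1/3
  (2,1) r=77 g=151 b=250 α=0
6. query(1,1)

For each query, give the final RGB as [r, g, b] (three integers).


query (0,0) [L1,L2] — begin 0,0,0
+L1 (α=1/4) → [32, 1/2, 231/4]
+L2 (α=1/3) → [73/3, 69, 569/6]
= [24, 69, 95]

at x=1,y=1 over L1,L2,L3,L4:
after L1 α=4/5: [636/5, 4, 924/5]
after L2 α=1: [135, 128, 10]
after L3 α=1/2: [335/2, 219/2, 99]
after L4 α=1/3: [469/3, 280/3, 90]
rounded: [156, 93, 90]


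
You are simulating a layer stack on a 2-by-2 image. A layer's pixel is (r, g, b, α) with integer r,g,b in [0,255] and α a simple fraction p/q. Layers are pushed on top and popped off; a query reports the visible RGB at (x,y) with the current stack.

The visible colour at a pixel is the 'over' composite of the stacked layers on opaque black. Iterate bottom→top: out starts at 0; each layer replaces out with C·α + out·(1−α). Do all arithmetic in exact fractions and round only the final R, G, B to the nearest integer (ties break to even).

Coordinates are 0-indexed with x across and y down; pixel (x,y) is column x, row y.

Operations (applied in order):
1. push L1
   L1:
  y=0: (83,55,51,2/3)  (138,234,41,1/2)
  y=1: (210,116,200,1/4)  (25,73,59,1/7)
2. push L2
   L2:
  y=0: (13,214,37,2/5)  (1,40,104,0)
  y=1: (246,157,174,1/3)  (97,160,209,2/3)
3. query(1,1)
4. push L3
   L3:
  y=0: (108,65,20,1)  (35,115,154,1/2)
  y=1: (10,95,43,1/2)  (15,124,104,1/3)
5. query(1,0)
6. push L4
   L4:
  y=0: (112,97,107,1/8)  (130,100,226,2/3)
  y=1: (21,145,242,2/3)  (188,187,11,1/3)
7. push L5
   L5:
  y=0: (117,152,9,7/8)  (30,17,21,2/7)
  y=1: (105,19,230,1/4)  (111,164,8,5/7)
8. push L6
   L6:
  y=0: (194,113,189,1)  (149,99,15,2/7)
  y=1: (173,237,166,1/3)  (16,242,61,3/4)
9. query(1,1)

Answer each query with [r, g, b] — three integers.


at x=1,y=1 over L1,L2:
+L1 (α=1/7) → [25/7, 73/7, 59/7]
+L2 (α=2/3) → [461/7, 771/7, 995/7]
= [66, 110, 142]

query (1,0) [L1,L2,L3] — begin 0,0,0
+L1 (α=1/2) → [69, 117, 41/2]
+L2 (α=0) → [69, 117, 41/2]
+L3 (α=1/2) → [52, 116, 349/4]
→ [52, 116, 87]

(1,1) stack=L1,L2,L3,L4,L5,L6; from [0,0,0]:
after L1 α=1/7: [25/7, 73/7, 59/7]
after L2 α=2/3: [461/7, 771/7, 995/7]
after L3 α=1/3: [1027/21, 2410/21, 906/7]
after L4 α=1/3: [6002/63, 8747/63, 1889/21]
after L5 α=5/7: [46969/441, 69154/441, 4618/147]
after L6 α=3/4: [68137/1764, 97330/441, 31519/588]
= [39, 221, 54]


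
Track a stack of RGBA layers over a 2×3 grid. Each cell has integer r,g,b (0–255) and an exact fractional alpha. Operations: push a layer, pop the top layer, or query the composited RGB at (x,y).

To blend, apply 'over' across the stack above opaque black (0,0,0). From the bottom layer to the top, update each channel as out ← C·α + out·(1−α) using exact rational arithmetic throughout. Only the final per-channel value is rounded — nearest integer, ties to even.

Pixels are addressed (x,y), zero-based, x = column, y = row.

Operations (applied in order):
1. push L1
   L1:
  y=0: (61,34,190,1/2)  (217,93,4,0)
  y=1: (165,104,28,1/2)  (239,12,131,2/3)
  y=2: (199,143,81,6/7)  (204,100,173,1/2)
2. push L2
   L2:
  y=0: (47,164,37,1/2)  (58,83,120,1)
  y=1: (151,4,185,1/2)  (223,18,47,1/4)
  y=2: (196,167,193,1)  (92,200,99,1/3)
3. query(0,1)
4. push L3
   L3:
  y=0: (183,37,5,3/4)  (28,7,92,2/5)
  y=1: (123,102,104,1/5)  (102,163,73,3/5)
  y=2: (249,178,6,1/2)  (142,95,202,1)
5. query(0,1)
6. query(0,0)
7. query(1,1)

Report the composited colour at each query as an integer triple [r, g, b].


query (0,1) [L1,L2] — begin 0,0,0
L1 α=1/2: [165/2, 52, 14]
L2 α=1/2: [467/4, 28, 199/2]
rounded: [117, 28, 100]

query (0,1) [L1,L2,L3] — begin 0,0,0
L1 α=1/2: [165/2, 52, 14]
L2 α=1/2: [467/4, 28, 199/2]
L3 α=1/5: [118, 214/5, 502/5]
rounded: [118, 43, 100]

query (0,0) [L1,L2,L3] — begin 0,0,0
after L1 α=1/2: [61/2, 17, 95]
after L2 α=1/2: [155/4, 181/2, 66]
after L3 α=3/4: [2351/16, 403/8, 81/4]
→ [147, 50, 20]

at x=1,y=1 over L1,L2,L3:
L1 α=2/3: [478/3, 8, 262/3]
L2 α=1/4: [701/4, 21/2, 309/4]
L3 α=3/5: [1313/10, 102, 747/10]
= [131, 102, 75]


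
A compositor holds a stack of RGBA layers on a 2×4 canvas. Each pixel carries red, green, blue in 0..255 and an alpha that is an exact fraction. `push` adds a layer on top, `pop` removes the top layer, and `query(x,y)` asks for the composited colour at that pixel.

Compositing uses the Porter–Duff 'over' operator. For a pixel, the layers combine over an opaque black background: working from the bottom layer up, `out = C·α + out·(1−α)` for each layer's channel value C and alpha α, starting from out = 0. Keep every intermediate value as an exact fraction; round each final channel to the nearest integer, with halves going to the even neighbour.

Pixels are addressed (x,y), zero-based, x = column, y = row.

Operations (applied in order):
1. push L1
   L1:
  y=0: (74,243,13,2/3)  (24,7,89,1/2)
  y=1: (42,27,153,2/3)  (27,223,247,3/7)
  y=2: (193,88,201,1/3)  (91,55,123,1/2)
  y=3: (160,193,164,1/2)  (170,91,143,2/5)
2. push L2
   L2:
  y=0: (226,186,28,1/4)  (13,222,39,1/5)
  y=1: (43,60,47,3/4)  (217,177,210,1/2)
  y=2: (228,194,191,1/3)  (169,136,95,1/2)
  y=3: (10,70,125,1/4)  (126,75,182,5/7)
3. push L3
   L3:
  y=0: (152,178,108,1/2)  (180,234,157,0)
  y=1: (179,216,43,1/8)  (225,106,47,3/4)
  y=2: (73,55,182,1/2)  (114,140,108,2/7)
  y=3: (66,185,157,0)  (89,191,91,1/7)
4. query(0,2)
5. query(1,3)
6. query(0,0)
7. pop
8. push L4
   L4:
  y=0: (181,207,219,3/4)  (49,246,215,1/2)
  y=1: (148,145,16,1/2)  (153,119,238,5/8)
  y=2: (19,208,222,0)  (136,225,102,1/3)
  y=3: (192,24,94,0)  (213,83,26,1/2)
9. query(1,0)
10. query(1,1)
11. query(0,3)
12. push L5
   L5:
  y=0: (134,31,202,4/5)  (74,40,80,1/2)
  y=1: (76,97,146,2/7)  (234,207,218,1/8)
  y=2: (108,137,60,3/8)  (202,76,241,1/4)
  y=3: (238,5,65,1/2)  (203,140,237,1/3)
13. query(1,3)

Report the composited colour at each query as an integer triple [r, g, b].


at x=0,y=2 over L1,L2,L3:
+L1 (α=1/3) → [193/3, 88/3, 67]
+L2 (α=1/3) → [1070/9, 758/9, 325/3]
+L3 (α=1/2) → [1727/18, 1253/18, 871/6]
= [96, 70, 145]

at x=1,y=3 over L1,L2,L3:
L1 α=2/5: [68, 182/5, 286/5]
L2 α=5/7: [766/7, 2239/35, 5122/35]
L3 α=1/7: [5219/49, 20119/245, 33917/245]
→ [107, 82, 138]

(0,0) stack=L1,L2,L3; from [0,0,0]:
after L1 α=2/3: [148/3, 162, 26/3]
after L2 α=1/4: [187/2, 168, 27/2]
after L3 α=1/2: [491/4, 173, 243/4]
= [123, 173, 61]

query (1,0) [L1,L2,L4] — begin 0,0,0
+L1 (α=1/2) → [12, 7/2, 89/2]
+L2 (α=1/5) → [61/5, 236/5, 217/5]
+L4 (α=1/2) → [153/5, 733/5, 646/5]
rounded: [31, 147, 129]

query (1,1) [L1,L2,L4] — begin 0,0,0
L1 α=3/7: [81/7, 669/7, 741/7]
L2 α=1/2: [800/7, 954/7, 2211/14]
L4 α=5/8: [7755/56, 7027/56, 23293/112]
→ [138, 125, 208]

(0,3) stack=L1,L2,L4; from [0,0,0]:
after L1 α=1/2: [80, 193/2, 82]
after L2 α=1/4: [125/2, 719/8, 371/4]
after L4 α=0: [125/2, 719/8, 371/4]
= [62, 90, 93]

(1,3) stack=L1,L2,L4,L5; from [0,0,0]:
L1 α=2/5: [68, 182/5, 286/5]
L2 α=5/7: [766/7, 2239/35, 5122/35]
L4 α=1/2: [2257/14, 2572/35, 3016/35]
L5 α=1/3: [1226/7, 3348/35, 14327/105]
= [175, 96, 136]


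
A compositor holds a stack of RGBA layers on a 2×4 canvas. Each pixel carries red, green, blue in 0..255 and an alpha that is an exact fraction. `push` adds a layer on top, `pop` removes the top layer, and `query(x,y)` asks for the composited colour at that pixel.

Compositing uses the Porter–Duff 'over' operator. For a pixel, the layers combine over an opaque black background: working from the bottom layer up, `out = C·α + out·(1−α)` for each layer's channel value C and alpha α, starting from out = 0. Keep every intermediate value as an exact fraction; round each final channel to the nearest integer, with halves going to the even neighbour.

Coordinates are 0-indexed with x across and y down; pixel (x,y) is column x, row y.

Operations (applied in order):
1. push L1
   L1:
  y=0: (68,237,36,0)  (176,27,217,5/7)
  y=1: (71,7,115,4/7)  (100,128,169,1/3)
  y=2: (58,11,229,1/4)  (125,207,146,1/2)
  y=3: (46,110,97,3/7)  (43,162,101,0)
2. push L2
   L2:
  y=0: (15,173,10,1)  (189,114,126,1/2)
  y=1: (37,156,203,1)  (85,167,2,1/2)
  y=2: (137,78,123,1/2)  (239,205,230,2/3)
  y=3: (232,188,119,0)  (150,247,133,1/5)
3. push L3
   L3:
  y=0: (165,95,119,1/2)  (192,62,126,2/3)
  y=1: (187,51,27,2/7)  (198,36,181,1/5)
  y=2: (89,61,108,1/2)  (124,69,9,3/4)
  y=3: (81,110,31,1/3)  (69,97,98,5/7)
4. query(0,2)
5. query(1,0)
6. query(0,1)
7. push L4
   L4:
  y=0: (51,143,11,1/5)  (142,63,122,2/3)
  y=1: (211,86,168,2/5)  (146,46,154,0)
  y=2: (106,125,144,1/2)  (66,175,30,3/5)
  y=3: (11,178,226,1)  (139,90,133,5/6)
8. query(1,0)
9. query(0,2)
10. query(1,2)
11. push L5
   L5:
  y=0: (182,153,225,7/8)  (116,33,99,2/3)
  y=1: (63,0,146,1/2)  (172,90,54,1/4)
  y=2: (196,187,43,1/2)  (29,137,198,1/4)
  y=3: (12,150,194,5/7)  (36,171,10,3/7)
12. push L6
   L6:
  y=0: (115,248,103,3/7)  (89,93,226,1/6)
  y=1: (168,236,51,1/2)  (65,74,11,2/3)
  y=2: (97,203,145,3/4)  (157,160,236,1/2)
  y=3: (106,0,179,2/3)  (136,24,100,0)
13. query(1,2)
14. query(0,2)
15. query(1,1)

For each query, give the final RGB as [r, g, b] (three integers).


(0,2) stack=L1,L2,L3; from [0,0,0]:
after L1 α=1/4: [29/2, 11/4, 229/4]
after L2 α=1/2: [303/4, 323/8, 721/8]
after L3 α=1/2: [659/8, 811/16, 1585/16]
= [82, 51, 99]

query (1,0) [L1,L2,L3] — begin 0,0,0
L1 α=5/7: [880/7, 135/7, 155]
L2 α=1/2: [2203/14, 933/14, 281/2]
L3 α=2/3: [7579/42, 2669/42, 785/6]
→ [180, 64, 131]

(0,1) stack=L1,L2,L3; from [0,0,0]:
L1 α=4/7: [284/7, 4, 460/7]
L2 α=1: [37, 156, 203]
L3 α=2/7: [559/7, 126, 1069/7]
→ [80, 126, 153]

(1,0) stack=L1,L2,L3,L4; from [0,0,0]:
after L1 α=5/7: [880/7, 135/7, 155]
after L2 α=1/2: [2203/14, 933/14, 281/2]
after L3 α=2/3: [7579/42, 2669/42, 785/6]
after L4 α=2/3: [19507/126, 7961/126, 2249/18]
rounded: [155, 63, 125]

at x=0,y=2 over L1,L2,L3,L4:
+L1 (α=1/4) → [29/2, 11/4, 229/4]
+L2 (α=1/2) → [303/4, 323/8, 721/8]
+L3 (α=1/2) → [659/8, 811/16, 1585/16]
+L4 (α=1/2) → [1507/16, 2811/32, 3889/32]
→ [94, 88, 122]

(1,2) stack=L1,L2,L3,L4; from [0,0,0]:
L1 α=1/2: [125/2, 207/2, 73]
L2 α=2/3: [1081/6, 1027/6, 533/3]
L3 α=3/4: [3313/24, 2269/24, 307/6]
L4 α=3/5: [5689/60, 8569/60, 577/15]
→ [95, 143, 38]

(1,2) stack=L1,L2,L3,L4,L5,L6; from [0,0,0]:
L1 α=1/2: [125/2, 207/2, 73]
L2 α=2/3: [1081/6, 1027/6, 533/3]
L3 α=3/4: [3313/24, 2269/24, 307/6]
L4 α=3/5: [5689/60, 8569/60, 577/15]
L5 α=1/4: [6269/80, 11309/80, 1567/20]
L6 α=1/2: [18829/160, 24109/160, 6287/40]
→ [118, 151, 157]

at x=0,y=2 over L1,L2,L3,L4,L5,L6:
after L1 α=1/4: [29/2, 11/4, 229/4]
after L2 α=1/2: [303/4, 323/8, 721/8]
after L3 α=1/2: [659/8, 811/16, 1585/16]
after L4 α=1/2: [1507/16, 2811/32, 3889/32]
after L5 α=1/2: [4643/32, 8795/64, 5265/64]
after L6 α=3/4: [13955/128, 47771/256, 33105/256]
= [109, 187, 129]

(1,1) stack=L1,L2,L3,L4,L5,L6; from [0,0,0]:
after L1 α=1/3: [100/3, 128/3, 169/3]
after L2 α=1/2: [355/6, 629/6, 175/6]
after L3 α=1/5: [1304/15, 1366/15, 893/15]
after L4 α=0: [1304/15, 1366/15, 893/15]
after L5 α=1/4: [541/5, 454/5, 1163/20]
after L6 α=2/3: [397/5, 398/5, 1603/60]
rounded: [79, 80, 27]


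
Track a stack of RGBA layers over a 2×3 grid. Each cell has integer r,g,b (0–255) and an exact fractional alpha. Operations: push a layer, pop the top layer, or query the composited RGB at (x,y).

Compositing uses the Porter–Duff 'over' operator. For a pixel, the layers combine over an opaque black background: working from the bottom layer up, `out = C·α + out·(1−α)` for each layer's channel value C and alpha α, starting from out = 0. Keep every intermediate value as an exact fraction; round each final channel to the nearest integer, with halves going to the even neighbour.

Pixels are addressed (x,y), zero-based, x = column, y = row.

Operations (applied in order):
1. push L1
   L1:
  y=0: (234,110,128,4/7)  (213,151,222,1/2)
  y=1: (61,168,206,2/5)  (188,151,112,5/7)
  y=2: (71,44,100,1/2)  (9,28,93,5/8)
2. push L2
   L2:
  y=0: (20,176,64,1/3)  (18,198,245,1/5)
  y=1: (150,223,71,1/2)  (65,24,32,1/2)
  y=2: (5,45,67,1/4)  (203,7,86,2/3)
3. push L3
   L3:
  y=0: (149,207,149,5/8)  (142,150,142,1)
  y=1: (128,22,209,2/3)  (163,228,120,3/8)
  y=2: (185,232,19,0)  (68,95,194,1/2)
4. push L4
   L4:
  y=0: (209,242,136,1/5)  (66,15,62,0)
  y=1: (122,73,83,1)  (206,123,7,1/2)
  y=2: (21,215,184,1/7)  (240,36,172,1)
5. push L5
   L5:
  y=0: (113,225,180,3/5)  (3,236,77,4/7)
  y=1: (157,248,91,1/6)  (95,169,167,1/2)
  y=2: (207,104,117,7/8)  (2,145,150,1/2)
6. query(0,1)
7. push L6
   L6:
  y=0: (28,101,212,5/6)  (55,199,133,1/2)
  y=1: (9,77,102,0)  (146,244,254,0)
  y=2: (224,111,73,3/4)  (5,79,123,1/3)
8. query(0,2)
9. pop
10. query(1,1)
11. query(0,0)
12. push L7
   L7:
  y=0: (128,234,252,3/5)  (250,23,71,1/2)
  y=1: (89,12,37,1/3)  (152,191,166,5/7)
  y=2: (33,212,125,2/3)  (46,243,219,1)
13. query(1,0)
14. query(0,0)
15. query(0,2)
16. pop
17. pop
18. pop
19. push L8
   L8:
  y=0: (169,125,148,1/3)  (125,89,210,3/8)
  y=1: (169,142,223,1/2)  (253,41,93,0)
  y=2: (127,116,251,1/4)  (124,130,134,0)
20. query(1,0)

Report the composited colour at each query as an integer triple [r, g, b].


(0,1) stack=L1,L2,L3,L4,L5; from [0,0,0]:
+L1 (α=2/5) → [122/5, 336/5, 412/5]
+L2 (α=1/2) → [436/5, 1451/10, 767/10]
+L3 (α=2/3) → [572/5, 1891/30, 1649/10]
+L4 (α=1) → [122, 73, 83]
+L5 (α=1/6) → [767/6, 613/6, 253/3]
→ [128, 102, 84]

at x=0,y=2 over L1,L2,L3,L4,L5,L6:
+L1 (α=1/2) → [71/2, 22, 50]
+L2 (α=1/4) → [223/8, 111/4, 217/4]
+L3 (α=0) → [223/8, 111/4, 217/4]
+L4 (α=1/7) → [753/28, 109/2, 1019/14]
+L5 (α=7/8) → [41325/224, 1565/16, 12485/112]
+L6 (α=3/4) → [191853/896, 6893/64, 37013/448]
→ [214, 108, 83]

query (1,1) [L1,L2,L3,L4,L5] — begin 0,0,0
L1 α=5/7: [940/7, 755/7, 80]
L2 α=1/2: [1395/14, 923/14, 56]
L3 α=3/8: [13821/112, 14191/112, 80]
L4 α=1/2: [36893/224, 27967/224, 87/2]
L5 α=1/2: [58173/448, 65823/448, 421/4]
→ [130, 147, 105]

query (0,0) [L1,L2,L3,L4,L5] — begin 0,0,0
after L1 α=4/7: [936/7, 440/7, 512/7]
after L2 α=1/3: [2012/21, 704/7, 1472/21]
after L3 α=5/8: [7227/56, 9357/56, 6687/56]
after L4 α=1/5: [10153/70, 2549/14, 8591/70]
after L5 α=3/5: [22018/175, 7274/35, 27491/175]
= [126, 208, 157]

query (1,0) [L1,L2,L3,L4,L5,L7] — begin 0,0,0
L1 α=1/2: [213/2, 151/2, 111]
L2 α=1/5: [444/5, 100, 689/5]
L3 α=1: [142, 150, 142]
L4 α=0: [142, 150, 142]
L5 α=4/7: [438/7, 1394/7, 734/7]
L7 α=1/2: [1094/7, 1555/14, 1231/14]
= [156, 111, 88]

(0,0) stack=L1,L2,L3,L4,L5,L7; from [0,0,0]:
after L1 α=4/7: [936/7, 440/7, 512/7]
after L2 α=1/3: [2012/21, 704/7, 1472/21]
after L3 α=5/8: [7227/56, 9357/56, 6687/56]
after L4 α=1/5: [10153/70, 2549/14, 8591/70]
after L5 α=3/5: [22018/175, 7274/35, 27491/175]
after L7 α=3/5: [111236/875, 39118/175, 187282/875]
→ [127, 224, 214]

(0,2) stack=L1,L2,L3,L4,L5,L7; from [0,0,0]:
+L1 (α=1/2) → [71/2, 22, 50]
+L2 (α=1/4) → [223/8, 111/4, 217/4]
+L3 (α=0) → [223/8, 111/4, 217/4]
+L4 (α=1/7) → [753/28, 109/2, 1019/14]
+L5 (α=7/8) → [41325/224, 1565/16, 12485/112]
+L7 (α=2/3) → [18703/224, 2783/16, 13495/112]
rounded: [83, 174, 120]

query (1,0) [L1,L2,L3,L8] — begin 0,0,0
L1 α=1/2: [213/2, 151/2, 111]
L2 α=1/5: [444/5, 100, 689/5]
L3 α=1: [142, 150, 142]
L8 α=3/8: [1085/8, 1017/8, 335/2]
rounded: [136, 127, 168]


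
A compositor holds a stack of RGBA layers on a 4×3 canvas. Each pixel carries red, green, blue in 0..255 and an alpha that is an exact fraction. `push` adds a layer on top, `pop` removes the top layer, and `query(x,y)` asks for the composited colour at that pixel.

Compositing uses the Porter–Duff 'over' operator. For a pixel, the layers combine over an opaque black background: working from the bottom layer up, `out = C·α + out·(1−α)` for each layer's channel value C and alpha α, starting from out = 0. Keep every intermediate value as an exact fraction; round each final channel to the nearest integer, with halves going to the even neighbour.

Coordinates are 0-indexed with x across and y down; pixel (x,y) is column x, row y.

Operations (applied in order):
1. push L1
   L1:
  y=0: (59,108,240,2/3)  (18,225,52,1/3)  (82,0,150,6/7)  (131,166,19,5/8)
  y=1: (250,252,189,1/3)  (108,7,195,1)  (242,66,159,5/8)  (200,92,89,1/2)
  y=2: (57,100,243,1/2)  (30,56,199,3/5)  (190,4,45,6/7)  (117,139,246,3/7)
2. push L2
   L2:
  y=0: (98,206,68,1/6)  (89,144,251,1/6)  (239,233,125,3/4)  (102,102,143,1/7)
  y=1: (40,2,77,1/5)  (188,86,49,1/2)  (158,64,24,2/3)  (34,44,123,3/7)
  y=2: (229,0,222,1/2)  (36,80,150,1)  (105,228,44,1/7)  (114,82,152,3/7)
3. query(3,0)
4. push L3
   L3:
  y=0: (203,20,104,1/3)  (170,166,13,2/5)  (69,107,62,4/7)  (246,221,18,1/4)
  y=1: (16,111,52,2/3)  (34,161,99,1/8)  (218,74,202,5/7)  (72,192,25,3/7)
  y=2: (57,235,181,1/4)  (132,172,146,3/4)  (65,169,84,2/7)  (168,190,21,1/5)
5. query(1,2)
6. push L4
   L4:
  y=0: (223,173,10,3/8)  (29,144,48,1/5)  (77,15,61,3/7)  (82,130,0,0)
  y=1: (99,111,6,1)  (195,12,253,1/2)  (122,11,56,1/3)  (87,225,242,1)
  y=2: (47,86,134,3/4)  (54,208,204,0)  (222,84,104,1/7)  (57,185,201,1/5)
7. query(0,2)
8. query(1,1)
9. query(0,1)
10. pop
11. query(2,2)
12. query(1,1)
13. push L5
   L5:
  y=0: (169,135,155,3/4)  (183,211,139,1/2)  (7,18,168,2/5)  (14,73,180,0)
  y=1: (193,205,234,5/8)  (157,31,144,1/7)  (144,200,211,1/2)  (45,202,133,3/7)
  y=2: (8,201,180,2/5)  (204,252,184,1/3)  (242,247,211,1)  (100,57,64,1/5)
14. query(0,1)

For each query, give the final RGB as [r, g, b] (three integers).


(3,0) stack=L1,L2; from [0,0,0]:
after L1 α=5/8: [655/8, 415/4, 95/8]
after L2 α=1/7: [339/4, 207/2, 857/28]
= [85, 104, 31]

(1,2) stack=L1,L2,L3; from [0,0,0]:
L1 α=3/5: [18, 168/5, 597/5]
L2 α=1: [36, 80, 150]
L3 α=3/4: [108, 149, 147]
rounded: [108, 149, 147]

query (0,2) [L1,L2,L3,L4] — begin 0,0,0
+L1 (α=1/2) → [57/2, 50, 243/2]
+L2 (α=1/2) → [515/4, 25, 687/4]
+L3 (α=1/4) → [1773/16, 155/2, 2785/16]
+L4 (α=3/4) → [4029/64, 671/8, 9217/64]
→ [63, 84, 144]

query (1,1) [L1,L2,L3,L4] — begin 0,0,0
L1 α=1: [108, 7, 195]
L2 α=1/2: [148, 93/2, 122]
L3 α=1/8: [535/4, 973/16, 953/8]
L4 α=1/2: [1315/8, 1165/32, 2977/16]
→ [164, 36, 186]

query (0,1) [L1,L2,L3,L4] — begin 0,0,0
L1 α=1/3: [250/3, 84, 63]
L2 α=1/5: [224/3, 338/5, 329/5]
L3 α=2/3: [320/9, 1448/15, 283/5]
L4 α=1: [99, 111, 6]
= [99, 111, 6]

query (2,2) [L1,L2,L3] — begin 0,0,0
L1 α=6/7: [1140/7, 24/7, 270/7]
L2 α=1/7: [7575/49, 1740/49, 1928/49]
L3 α=2/7: [44245/343, 25262/343, 17872/343]
= [129, 74, 52]

query (1,1) [L1,L2,L3] — begin 0,0,0
+L1 (α=1) → [108, 7, 195]
+L2 (α=1/2) → [148, 93/2, 122]
+L3 (α=1/8) → [535/4, 973/16, 953/8]
rounded: [134, 61, 119]

at x=0,y=1 over L1,L2,L3,L5:
L1 α=1/3: [250/3, 84, 63]
L2 α=1/5: [224/3, 338/5, 329/5]
L3 α=2/3: [320/9, 1448/15, 283/5]
L5 α=5/8: [3215/24, 6573/40, 6699/40]
= [134, 164, 167]


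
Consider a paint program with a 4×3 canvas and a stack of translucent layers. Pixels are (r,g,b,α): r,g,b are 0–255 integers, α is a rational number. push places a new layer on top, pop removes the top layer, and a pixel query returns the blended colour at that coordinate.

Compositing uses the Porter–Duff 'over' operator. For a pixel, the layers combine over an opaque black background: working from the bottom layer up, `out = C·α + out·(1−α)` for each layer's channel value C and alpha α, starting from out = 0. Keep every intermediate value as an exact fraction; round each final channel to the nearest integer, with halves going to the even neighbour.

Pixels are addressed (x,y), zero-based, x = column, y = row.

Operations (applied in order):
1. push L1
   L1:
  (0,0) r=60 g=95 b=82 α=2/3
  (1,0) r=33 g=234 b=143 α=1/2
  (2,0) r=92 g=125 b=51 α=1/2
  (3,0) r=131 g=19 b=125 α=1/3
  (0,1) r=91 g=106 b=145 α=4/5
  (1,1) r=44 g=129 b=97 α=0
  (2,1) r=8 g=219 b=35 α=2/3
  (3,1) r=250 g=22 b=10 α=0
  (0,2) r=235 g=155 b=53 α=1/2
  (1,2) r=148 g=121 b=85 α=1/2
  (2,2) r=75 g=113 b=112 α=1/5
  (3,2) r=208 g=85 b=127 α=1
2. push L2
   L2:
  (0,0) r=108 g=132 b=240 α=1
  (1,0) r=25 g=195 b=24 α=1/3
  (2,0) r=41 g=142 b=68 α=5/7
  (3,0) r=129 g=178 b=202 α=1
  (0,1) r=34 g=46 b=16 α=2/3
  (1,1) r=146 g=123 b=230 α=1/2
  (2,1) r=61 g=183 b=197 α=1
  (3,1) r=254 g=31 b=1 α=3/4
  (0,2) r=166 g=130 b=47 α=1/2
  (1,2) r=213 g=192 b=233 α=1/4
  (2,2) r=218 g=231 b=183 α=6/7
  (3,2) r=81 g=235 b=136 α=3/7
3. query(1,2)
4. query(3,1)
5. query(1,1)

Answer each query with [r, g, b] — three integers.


(1,2) stack=L1,L2; from [0,0,0]:
L1 α=1/2: [74, 121/2, 85/2]
L2 α=1/4: [435/4, 747/8, 721/8]
= [109, 93, 90]

(3,1) stack=L1,L2; from [0,0,0]:
L1 α=0: [0, 0, 0]
L2 α=3/4: [381/2, 93/4, 3/4]
= [190, 23, 1]

query (1,1) [L1,L2] — begin 0,0,0
L1 α=0: [0, 0, 0]
L2 α=1/2: [73, 123/2, 115]
= [73, 62, 115]


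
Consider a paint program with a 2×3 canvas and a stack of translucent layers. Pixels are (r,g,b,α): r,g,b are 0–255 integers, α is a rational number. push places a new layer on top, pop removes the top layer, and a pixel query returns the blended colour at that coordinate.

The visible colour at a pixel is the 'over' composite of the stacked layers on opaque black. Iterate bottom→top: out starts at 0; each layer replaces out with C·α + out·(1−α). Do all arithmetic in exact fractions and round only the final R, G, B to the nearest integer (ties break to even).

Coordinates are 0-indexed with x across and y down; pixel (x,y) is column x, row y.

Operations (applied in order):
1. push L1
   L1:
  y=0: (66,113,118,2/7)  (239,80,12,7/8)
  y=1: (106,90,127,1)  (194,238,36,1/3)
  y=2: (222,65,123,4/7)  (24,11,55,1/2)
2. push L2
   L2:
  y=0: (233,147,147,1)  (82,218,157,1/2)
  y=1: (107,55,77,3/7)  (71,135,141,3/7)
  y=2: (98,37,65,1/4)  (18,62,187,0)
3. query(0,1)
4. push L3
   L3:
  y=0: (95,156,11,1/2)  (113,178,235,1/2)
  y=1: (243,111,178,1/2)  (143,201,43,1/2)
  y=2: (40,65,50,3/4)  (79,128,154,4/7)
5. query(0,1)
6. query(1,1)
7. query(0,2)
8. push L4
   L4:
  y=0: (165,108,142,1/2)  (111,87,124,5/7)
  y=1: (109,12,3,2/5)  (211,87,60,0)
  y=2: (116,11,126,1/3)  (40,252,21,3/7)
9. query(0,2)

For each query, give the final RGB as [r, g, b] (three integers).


(0,1) stack=L1,L2; from [0,0,0]:
L1 α=1: [106, 90, 127]
L2 α=3/7: [745/7, 75, 739/7]
= [106, 75, 106]

query (0,1) [L1,L2,L3] — begin 0,0,0
after L1 α=1: [106, 90, 127]
after L2 α=3/7: [745/7, 75, 739/7]
after L3 α=1/2: [1223/7, 93, 1985/14]
→ [175, 93, 142]

query (1,1) [L1,L2,L3] — begin 0,0,0
after L1 α=1/3: [194/3, 238/3, 12]
after L2 α=3/7: [1415/21, 2167/21, 471/7]
after L3 α=1/2: [2209/21, 3194/21, 386/7]
→ [105, 152, 55]

(0,2) stack=L1,L2,L3; from [0,0,0]:
L1 α=4/7: [888/7, 260/7, 492/7]
L2 α=1/4: [1675/14, 1039/28, 1931/28]
L3 α=3/4: [3355/56, 6499/112, 6131/112]
→ [60, 58, 55]

(0,2) stack=L1,L2,L3,L4; from [0,0,0]:
L1 α=4/7: [888/7, 260/7, 492/7]
L2 α=1/4: [1675/14, 1039/28, 1931/28]
L3 α=3/4: [3355/56, 6499/112, 6131/112]
L4 α=1/3: [2201/28, 7115/168, 13187/168]
rounded: [79, 42, 78]
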